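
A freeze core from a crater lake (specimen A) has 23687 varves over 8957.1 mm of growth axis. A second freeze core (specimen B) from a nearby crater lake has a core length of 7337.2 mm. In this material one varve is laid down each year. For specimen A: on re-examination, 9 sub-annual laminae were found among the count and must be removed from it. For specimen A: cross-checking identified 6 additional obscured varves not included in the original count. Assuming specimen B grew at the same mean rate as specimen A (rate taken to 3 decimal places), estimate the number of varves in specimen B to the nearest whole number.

Specimen A: correcting the raw count gives 23687 − 9 + 6 = 23684 true varves.
A: Mean rate = 8957.1 mm / 23684 years ≈ 0.378 mm/year.
For B, 7337.2 / 0.378 = 19410.58 years ≈ 19411 varves.

19411 varves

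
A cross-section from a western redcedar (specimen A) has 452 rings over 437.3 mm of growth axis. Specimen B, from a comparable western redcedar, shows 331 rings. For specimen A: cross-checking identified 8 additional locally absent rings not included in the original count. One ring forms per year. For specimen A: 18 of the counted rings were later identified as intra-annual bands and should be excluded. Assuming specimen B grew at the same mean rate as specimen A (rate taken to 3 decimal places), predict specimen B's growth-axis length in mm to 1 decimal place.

Specimen A: true ring count = 452 − 18 + 8 = 442.
A: 437.3 mm over 442 years gives 437.3 / 442 ≈ 0.989 mm per year.
Length of B = 0.989 × 331 = 327.4 mm.

327.4 mm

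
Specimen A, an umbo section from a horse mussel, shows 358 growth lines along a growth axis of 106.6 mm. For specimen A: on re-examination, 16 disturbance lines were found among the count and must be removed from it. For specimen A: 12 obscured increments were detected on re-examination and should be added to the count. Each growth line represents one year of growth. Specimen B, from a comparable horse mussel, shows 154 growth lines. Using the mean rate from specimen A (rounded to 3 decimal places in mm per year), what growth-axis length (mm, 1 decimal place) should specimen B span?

46.4 mm

Specimen A: correcting the raw count gives 358 − 16 + 12 = 354 true growth lines.
A: Mean rate = 106.6 mm / 354 years ≈ 0.301 mm/year.
For B, 0.301 mm/year × 154 years = 46.4 mm.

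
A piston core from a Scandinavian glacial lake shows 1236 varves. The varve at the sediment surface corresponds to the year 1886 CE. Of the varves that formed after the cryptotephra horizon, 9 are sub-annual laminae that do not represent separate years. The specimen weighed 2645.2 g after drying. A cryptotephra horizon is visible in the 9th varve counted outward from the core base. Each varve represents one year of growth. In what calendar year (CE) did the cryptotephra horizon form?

1236 − 9 = 1227 varves lie beyond the cryptotephra horizon toward the sediment surface.
1227 − 9 false = 1218 true varves after the cryptotephra horizon.
Counting back 1218 years from 1886 CE places the cryptotephra horizon in 1886 − 1218 = 668 CE.

668 CE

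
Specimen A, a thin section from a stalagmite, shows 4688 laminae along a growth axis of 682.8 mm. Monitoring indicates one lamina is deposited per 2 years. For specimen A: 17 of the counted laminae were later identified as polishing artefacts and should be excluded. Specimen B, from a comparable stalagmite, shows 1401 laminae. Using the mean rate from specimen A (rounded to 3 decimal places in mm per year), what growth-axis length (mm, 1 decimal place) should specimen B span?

Specimen A: true lamina count = 4688 − 17 = 4671.
Specimen A: at 2 years per lamina, 4671 × 2 = 9342 years.
A: Extension rate ≈ 682.8 / 9342 = 0.073 mm per year.
Specimen B: multiplying by 2 years per lamina: 1401 × 2 = 2802 years. For B, 0.073 mm/year × 2802 years = 204.5 mm.

204.5 mm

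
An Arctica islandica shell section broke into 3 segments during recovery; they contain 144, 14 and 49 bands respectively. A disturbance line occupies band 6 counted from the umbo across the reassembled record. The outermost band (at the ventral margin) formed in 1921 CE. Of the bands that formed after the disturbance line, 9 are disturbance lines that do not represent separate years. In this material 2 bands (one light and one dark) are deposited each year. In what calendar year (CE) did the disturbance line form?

1825 CE

Total bands = 144 + 14 + 49 = 207.
207 − 6 = 201 bands lie beyond the disturbance line toward the ventral margin.
201 − 9 false = 192 true bands after the disturbance line.
With 2 bands per year, 192 / 2 = 96 years.
Counting back 96 years from 1921 CE places the disturbance line in 1921 − 96 = 1825 CE.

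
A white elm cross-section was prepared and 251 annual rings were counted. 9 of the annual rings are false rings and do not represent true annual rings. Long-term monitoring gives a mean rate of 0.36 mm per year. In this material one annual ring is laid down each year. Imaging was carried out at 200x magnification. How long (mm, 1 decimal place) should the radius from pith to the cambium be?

After corrections the count is 251 − 9 = 242 annual rings.
Predicted length = 0.36 mm/year × 242 years = 87.1 mm.

87.1 mm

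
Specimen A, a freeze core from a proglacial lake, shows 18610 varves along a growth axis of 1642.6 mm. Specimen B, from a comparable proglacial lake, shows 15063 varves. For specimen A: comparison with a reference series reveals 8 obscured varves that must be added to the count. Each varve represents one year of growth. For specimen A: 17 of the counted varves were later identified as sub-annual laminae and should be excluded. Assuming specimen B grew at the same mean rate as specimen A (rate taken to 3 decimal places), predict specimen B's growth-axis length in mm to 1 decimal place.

1325.5 mm

Specimen A: correcting the raw count gives 18610 − 17 + 8 = 18601 true varves.
A: Mean rate = 1642.6 mm / 18601 years ≈ 0.088 mm per year.
B's length ≈ 0.088 × 15063 = 1325.5 mm.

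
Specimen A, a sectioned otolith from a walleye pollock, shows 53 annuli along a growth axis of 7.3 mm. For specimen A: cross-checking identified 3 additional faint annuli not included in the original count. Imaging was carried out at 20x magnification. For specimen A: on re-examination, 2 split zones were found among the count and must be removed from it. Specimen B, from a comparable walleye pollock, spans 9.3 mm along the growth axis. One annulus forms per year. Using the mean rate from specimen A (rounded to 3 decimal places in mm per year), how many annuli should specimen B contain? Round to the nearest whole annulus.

Specimen A: true annulus count = 53 − 2 + 3 = 54.
A: Mean rate = 7.3 mm / 54 years ≈ 0.135 mm per year.
B spans 9.3 / 0.135 = 68.89 years ≈ 69 annuli.

69 annuli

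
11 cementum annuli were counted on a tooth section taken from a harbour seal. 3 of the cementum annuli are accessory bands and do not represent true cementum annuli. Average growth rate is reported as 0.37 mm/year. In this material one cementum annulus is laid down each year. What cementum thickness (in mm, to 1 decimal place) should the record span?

3.0 mm

True cementum annulus count = 11 − 3 = 8.
Predicted length = 0.37 mm/year × 8 years = 3.0 mm.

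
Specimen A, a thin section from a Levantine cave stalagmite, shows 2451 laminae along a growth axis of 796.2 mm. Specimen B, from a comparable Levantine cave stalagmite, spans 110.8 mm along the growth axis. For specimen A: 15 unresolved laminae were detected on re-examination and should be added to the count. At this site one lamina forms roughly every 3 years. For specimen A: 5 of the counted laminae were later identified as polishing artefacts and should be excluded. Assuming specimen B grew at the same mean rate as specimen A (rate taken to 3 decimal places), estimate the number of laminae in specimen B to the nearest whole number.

342 laminae

Specimen A: adjusted count: 2451 − 5 + 15 = 2461 laminae.
Specimen A: multiplying by 3 years per lamina: 2461 × 3 = 7383 years.
A: 796.2 mm over 7383 years gives 796.2 / 7383 ≈ 0.108 mm/year.
For B, 110.8 / 0.108 = 1025.93 years; at 3 years per lamina that is 1025.93 / 3 ≈ 342 laminae.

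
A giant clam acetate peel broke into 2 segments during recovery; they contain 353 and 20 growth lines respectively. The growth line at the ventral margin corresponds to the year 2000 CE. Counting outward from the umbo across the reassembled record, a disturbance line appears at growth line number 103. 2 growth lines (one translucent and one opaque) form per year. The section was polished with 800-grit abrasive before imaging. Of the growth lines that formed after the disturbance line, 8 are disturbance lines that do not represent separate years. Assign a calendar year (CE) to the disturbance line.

Total growth lines = 353 + 20 = 373.
The disturbance line sits at growth line 103 from the umbo, so 373 − 103 = 270 growth lines formed after it.
270 − 8 false = 262 true growth lines after the disturbance line.
262 growth lines at 2 per year is 262 / 2 = 131 years.
2000 − 131 = 1869 CE.

1869 CE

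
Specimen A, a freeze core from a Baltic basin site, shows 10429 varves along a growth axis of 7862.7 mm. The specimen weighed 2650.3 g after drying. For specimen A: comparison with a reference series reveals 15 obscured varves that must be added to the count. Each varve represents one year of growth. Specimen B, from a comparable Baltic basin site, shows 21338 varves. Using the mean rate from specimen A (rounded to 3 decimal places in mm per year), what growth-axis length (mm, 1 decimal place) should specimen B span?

16067.5 mm

Specimen A: after corrections the count is 10429 + 15 = 10444 varves.
A: 7862.7 mm over 10444 years gives 7862.7 / 10444 ≈ 0.753 mm/yr.
Length of B = 0.753 × 21338 = 16067.5 mm.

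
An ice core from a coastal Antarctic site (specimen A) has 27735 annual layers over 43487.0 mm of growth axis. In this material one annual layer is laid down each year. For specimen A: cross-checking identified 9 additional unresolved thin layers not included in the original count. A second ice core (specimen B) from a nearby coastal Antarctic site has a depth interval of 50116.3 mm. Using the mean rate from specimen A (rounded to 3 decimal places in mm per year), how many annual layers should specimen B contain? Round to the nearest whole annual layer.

31982 annual layers

Specimen A: correcting the raw count gives 27735 + 9 = 27744 true annual layers.
A: 43487.0 mm over 27744 years gives 43487.0 / 27744 ≈ 1.567 mm/yr.
Specimen B: 50116.3 mm / 1.567 mm per year = 31982.32 years ≈ 31982 annual layers.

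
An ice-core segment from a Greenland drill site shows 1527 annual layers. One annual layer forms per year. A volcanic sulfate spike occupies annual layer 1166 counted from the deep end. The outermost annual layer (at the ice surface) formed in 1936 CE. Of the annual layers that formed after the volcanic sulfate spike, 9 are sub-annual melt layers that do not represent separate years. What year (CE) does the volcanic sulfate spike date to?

The volcanic sulfate spike sits at annual layer 1166 from the deep end, so 1527 − 1166 = 361 annual layers formed after it.
Excluding 9 false annual layers: 361 − 9 = 352.
1936 − 352 = 1584 CE.

1584 CE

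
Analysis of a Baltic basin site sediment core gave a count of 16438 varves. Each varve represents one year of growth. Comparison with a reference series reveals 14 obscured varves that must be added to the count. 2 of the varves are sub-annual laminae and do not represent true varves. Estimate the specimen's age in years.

16450 years

After corrections the count is 16438 − 2 + 14 = 16450 varves.
One varve per year makes the duration 16450 years.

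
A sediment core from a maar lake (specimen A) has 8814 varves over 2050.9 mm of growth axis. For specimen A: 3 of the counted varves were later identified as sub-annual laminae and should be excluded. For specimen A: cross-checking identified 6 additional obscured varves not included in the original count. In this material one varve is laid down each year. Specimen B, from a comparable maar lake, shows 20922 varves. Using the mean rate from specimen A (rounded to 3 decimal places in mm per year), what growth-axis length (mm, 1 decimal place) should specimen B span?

Specimen A: true varve count = 8814 − 3 + 6 = 8817.
A: Extension rate ≈ 2050.9 / 8817 = 0.233 mm/year.
Length of B = 0.233 × 20922 = 4874.8 mm.

4874.8 mm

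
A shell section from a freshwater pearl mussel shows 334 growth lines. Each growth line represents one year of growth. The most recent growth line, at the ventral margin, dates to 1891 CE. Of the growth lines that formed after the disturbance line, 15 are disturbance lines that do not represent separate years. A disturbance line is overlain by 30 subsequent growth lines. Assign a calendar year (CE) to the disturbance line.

There are 30 growth lines younger than the disturbance line.
Removing the 15 false growth lines leaves 30 − 15 = 15 true growth lines beyond the disturbance line.
The growth line at the ventral margin is 1891 CE, so the disturbance line dates to 1891 − 15 = 1876 CE.

1876 CE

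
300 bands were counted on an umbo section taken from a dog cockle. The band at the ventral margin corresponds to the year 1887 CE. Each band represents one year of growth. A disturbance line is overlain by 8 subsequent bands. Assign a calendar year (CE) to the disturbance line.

1879 CE

8 bands formed after the disturbance line.
The band at the ventral margin is 1887 CE, so the disturbance line dates to 1887 − 8 = 1879 CE.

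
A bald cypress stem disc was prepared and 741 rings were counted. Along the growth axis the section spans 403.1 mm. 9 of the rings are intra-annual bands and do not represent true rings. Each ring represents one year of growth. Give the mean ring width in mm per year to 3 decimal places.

Correcting the raw count gives 741 − 9 = 732 true rings.
Extension rate ≈ 403.1 / 732 = 0.551 mm per year.

0.551 mm per year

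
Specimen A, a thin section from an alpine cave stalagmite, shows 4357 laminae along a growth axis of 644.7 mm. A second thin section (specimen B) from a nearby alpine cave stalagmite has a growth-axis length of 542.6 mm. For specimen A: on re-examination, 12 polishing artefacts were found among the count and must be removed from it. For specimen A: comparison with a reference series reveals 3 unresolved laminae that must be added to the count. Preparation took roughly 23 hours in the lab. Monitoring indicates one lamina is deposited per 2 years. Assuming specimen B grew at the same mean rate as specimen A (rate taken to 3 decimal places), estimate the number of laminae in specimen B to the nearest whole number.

Specimen A: true lamina count = 4357 − 12 + 3 = 4348.
Specimen A: 4348 laminae at 2 years each span 4348 × 2 = 8696 years.
A: Extension rate ≈ 644.7 / 8696 = 0.074 mm/year.
For B, 542.6 / 0.074 = 7332.43 years; at 2 years per lamina that is 7332.43 / 2 ≈ 3666 laminae.

3666 laminae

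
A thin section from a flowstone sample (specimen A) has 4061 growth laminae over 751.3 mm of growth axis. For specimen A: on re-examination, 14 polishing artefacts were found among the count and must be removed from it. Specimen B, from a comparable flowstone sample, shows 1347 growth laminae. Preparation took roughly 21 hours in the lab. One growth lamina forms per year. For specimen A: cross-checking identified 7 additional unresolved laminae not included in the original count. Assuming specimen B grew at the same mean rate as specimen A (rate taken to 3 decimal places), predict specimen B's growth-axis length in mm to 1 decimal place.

Specimen A: correcting the raw count gives 4061 − 14 + 7 = 4054 true growth laminae.
A: 751.3 mm over 4054 years gives 751.3 / 4054 ≈ 0.185 mm/yr.
For B, 0.185 mm/year × 1347 years = 249.2 mm.

249.2 mm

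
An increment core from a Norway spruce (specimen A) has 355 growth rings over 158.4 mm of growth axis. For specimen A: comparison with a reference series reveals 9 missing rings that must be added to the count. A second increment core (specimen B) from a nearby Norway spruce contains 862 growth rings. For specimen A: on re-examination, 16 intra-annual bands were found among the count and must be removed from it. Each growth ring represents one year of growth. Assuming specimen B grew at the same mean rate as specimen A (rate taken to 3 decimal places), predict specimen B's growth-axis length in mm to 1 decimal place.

Specimen A: correcting the raw count gives 355 − 16 + 9 = 348 true growth rings.
A: 158.4 mm over 348 years gives 158.4 / 348 ≈ 0.455 mm per year.
B's length ≈ 0.455 × 862 = 392.2 mm.

392.2 mm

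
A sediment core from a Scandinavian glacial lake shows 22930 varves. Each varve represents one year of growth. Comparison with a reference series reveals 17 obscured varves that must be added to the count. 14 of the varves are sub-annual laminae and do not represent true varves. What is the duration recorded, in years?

Correcting the raw count gives 22930 − 14 + 17 = 22933 true varves.
With a one-to-one varve periodicity this is 22933 years.

22933 yr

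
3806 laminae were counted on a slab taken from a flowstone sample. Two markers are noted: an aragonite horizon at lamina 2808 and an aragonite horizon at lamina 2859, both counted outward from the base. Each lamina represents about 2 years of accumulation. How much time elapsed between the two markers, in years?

2859 − 2808 = 51 laminae lie between the two events.
Multiplying by 2 years per lamina: 51 × 2 = 102 years.

102 years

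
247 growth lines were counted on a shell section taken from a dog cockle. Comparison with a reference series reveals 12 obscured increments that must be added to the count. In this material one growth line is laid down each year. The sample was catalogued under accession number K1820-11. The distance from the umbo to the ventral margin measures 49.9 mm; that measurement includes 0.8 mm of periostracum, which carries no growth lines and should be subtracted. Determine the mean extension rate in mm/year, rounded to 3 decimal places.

Correcting the raw count gives 247 + 12 = 259 true growth lines.
Net length = 49.9 − 0.8 = 49.1 mm.
49.1 mm over 259 years gives 49.1 / 259 ≈ 0.190 mm/year.

0.190 mm/year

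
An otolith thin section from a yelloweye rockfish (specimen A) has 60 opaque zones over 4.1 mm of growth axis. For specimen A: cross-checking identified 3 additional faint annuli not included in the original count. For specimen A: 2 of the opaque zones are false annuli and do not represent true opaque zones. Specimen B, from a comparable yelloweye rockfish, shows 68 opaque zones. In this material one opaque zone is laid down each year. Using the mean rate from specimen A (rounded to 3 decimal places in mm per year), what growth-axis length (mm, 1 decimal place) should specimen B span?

4.6 mm

Specimen A: adjusted count: 60 − 2 + 3 = 61 opaque zones.
A: Extension rate ≈ 4.1 / 61 = 0.067 mm per year.
B's length ≈ 0.067 × 68 = 4.6 mm.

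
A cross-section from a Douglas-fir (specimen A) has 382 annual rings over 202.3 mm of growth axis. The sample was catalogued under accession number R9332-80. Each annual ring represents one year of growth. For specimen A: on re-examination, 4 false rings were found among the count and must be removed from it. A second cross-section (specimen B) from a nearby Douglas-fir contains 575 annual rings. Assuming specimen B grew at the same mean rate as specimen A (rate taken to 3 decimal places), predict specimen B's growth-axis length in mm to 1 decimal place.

307.6 mm

Specimen A: true annual ring count = 382 − 4 = 378.
A: 202.3 mm over 378 years gives 202.3 / 378 ≈ 0.535 mm per year.
Length of B = 0.535 × 575 = 307.6 mm.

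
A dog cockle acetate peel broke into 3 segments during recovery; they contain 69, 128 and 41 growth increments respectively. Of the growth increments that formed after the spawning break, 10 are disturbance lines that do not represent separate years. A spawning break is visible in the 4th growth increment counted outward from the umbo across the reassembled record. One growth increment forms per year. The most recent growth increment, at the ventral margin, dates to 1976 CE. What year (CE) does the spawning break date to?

1752 CE

Total growth increments = 69 + 128 + 41 = 238.
The spawning break sits at growth increment 4 from the umbo, so 238 − 4 = 234 growth increments formed after it.
Removing the 10 false growth increments leaves 234 − 10 = 224 true growth increments beyond the spawning break.
Counting back 224 years from 1976 CE places the spawning break in 1976 − 224 = 1752 CE.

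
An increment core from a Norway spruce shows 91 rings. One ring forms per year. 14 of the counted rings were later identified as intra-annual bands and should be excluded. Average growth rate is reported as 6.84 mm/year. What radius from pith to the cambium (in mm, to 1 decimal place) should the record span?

526.7 mm

Adjusted count: 91 − 14 = 77 rings.
Length ≈ 6.84 × 77 = 526.7 mm.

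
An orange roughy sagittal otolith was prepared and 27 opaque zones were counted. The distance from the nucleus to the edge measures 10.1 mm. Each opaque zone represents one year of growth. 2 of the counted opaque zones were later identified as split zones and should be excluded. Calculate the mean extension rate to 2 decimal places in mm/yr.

0.40 mm/yr

After corrections the count is 27 − 2 = 25 opaque zones.
Mean rate = 10.1 mm / 25 years ≈ 0.40 mm/yr.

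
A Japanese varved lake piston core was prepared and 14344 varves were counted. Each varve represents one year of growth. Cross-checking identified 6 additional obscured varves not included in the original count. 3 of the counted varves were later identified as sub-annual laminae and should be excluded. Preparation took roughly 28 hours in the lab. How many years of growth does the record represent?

True varve count = 14344 − 3 + 6 = 14347.
One varve per year makes the duration 14347 years.

14347 yr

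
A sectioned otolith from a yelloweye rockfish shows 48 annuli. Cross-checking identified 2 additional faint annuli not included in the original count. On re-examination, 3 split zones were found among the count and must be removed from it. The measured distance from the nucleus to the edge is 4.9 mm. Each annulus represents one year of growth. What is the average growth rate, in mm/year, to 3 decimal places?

After corrections the count is 48 − 3 + 2 = 47 annuli.
4.9 mm over 47 years gives 4.9 / 47 ≈ 0.104 mm/year.

0.104 mm/year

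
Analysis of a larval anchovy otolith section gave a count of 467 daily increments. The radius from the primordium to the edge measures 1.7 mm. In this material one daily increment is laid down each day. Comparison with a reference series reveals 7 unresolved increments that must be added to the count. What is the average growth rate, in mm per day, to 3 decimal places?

Correcting the raw count gives 467 + 7 = 474 true daily increments.
1.7 mm over 474 days gives 1.7 / 474 ≈ 0.004 mm per day.

0.004 mm per day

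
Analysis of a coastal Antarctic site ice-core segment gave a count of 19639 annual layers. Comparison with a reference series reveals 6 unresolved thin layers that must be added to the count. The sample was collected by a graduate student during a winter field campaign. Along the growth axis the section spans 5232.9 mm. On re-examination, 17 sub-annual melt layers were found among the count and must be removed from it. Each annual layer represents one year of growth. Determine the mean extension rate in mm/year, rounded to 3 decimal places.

0.267 mm/year

Adjusted count: 19639 − 17 + 6 = 19628 annual layers.
Extension rate ≈ 5232.9 / 19628 = 0.267 mm/year.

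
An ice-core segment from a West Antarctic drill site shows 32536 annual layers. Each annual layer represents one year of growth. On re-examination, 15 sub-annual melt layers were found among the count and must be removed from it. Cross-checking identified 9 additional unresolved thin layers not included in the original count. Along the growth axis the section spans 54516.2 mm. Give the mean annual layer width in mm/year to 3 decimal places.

1.676 mm/year

After corrections the count is 32536 − 15 + 9 = 32530 annual layers.
Mean rate = 54516.2 mm / 32530 years ≈ 1.676 mm/year.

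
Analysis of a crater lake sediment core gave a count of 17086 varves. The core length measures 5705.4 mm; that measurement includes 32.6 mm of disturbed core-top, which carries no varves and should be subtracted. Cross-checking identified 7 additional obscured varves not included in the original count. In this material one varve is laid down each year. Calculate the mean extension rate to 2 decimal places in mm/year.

After corrections the count is 17086 + 7 = 17093 varves.
Net length = 5705.4 − 32.6 = 5672.8 mm.
Mean rate = 5672.8 mm / 17093 years ≈ 0.33 mm/year.

0.33 mm/year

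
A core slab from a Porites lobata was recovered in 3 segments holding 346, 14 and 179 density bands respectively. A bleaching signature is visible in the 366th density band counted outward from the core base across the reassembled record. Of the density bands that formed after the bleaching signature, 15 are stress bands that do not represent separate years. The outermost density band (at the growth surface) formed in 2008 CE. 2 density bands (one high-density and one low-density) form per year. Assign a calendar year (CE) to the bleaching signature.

1929 CE

Total density bands = 346 + 14 + 179 = 539.
The bleaching signature sits at density band 366 from the core base, so 539 − 366 = 173 density bands formed after it.
Excluding 15 false density bands: 173 − 15 = 158.
With 2 density bands per year, 158 / 2 = 79 years.
Counting back 79 years from 2008 CE places the bleaching signature in 2008 − 79 = 1929 CE.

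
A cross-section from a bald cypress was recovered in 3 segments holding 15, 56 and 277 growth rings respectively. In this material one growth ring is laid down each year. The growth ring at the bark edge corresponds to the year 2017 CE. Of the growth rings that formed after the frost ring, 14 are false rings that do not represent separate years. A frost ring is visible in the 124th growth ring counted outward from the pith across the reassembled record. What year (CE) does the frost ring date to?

1807 CE

Total growth rings = 15 + 56 + 277 = 348.
348 − 124 = 224 growth rings lie beyond the frost ring toward the bark edge.
Excluding 14 false growth rings: 224 − 14 = 210.
Counting back 210 years from 2017 CE places the frost ring in 2017 − 210 = 1807 CE.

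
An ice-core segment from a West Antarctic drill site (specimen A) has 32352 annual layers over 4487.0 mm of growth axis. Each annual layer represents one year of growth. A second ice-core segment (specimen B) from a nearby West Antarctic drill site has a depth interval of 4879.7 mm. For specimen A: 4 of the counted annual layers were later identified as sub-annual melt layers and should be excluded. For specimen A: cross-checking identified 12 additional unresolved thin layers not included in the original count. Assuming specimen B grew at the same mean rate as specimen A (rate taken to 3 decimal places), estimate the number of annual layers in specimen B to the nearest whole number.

Specimen A: after corrections the count is 32352 − 4 + 12 = 32360 annual layers.
A: Mean rate = 4487.0 mm / 32360 years ≈ 0.139 mm/year.
Specimen B: 4879.7 mm / 0.139 mm per year = 35105.76 years ≈ 35106 annual layers.

35106 annual layers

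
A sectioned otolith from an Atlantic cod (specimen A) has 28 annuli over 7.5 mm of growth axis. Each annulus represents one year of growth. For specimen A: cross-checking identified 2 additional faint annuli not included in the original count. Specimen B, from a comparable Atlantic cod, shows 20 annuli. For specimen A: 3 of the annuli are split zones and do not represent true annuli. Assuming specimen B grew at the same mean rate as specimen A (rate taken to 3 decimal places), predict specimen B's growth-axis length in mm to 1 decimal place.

5.6 mm

Specimen A: correcting the raw count gives 28 − 3 + 2 = 27 true annuli.
A: Extension rate ≈ 7.5 / 27 = 0.278 mm/yr.
For B, 0.278 mm/year × 20 years = 5.6 mm.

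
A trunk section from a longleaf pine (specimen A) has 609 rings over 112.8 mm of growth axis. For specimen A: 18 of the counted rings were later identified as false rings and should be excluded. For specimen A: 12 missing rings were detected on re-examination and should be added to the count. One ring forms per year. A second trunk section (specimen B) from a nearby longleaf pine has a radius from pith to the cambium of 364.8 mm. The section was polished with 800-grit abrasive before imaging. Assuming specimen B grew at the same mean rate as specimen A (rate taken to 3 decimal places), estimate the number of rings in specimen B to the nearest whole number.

Specimen A: correcting the raw count gives 609 − 18 + 12 = 603 true rings.
A: 112.8 mm over 603 years gives 112.8 / 603 ≈ 0.187 mm per year.
For B, 364.8 / 0.187 = 1950.80 years ≈ 1951 rings.

1951 rings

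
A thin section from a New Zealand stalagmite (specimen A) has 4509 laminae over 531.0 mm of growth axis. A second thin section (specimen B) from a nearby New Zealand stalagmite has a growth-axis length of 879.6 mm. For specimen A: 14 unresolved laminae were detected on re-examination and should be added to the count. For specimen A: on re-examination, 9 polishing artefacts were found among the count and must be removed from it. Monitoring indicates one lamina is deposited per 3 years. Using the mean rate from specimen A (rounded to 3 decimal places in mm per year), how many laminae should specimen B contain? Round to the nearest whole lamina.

7518 laminae

Specimen A: correcting the raw count gives 4509 − 9 + 14 = 4514 true laminae.
Specimen A: 4514 laminae at 3 years each span 4514 × 3 = 13542 years.
A: Mean rate = 531.0 mm / 13542 years ≈ 0.039 mm/yr.
For B, 879.6 / 0.039 = 22553.85 years; at 3 years per lamina that is 22553.85 / 3 ≈ 7518 laminae.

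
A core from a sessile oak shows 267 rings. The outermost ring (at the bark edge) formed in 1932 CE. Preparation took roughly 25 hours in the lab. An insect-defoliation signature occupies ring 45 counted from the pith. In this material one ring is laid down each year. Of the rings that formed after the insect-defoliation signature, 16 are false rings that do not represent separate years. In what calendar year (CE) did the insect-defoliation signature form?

The insect-defoliation signature sits at ring 45 from the pith, so 267 − 45 = 222 rings formed after it.
222 − 16 false = 206 true rings after the insect-defoliation signature.
Counting back 206 years from 1932 CE places the insect-defoliation signature in 1932 − 206 = 1726 CE.

1726 CE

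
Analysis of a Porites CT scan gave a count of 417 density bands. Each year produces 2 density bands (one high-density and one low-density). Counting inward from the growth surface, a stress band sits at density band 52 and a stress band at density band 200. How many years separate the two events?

Separation: 200 − 52 = 148 density bands.
148 density bands at 2 per year is 148 / 2 = 74 years.

74 yr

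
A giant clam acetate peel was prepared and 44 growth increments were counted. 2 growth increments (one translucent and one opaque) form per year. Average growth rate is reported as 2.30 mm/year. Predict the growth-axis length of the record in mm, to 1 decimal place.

50.6 mm

Dividing by 2 growth increments per year: 44 / 2 = 22 years.
22 years at 2.30 mm/year gives 2.30 × 22 = 50.6 mm.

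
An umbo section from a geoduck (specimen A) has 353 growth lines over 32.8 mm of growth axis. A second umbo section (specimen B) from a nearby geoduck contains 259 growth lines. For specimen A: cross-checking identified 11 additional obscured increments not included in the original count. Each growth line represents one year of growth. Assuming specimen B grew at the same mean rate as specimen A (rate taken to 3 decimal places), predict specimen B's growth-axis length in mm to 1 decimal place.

23.3 mm

Specimen A: adjusted count: 353 + 11 = 364 growth lines.
A: Mean rate = 32.8 mm / 364 years ≈ 0.090 mm/yr.
Length of B = 0.090 × 259 = 23.3 mm.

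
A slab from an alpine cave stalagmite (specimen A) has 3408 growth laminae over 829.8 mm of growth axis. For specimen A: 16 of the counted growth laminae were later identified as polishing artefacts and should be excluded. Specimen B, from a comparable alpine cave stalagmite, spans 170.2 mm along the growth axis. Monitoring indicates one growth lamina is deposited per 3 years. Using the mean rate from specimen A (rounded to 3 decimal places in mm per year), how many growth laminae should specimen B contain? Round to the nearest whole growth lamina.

Specimen A: adjusted count: 3408 − 16 = 3392 growth laminae.
Specimen A: at 3 years per growth lamina, 3392 × 3 = 10176 years.
A: Mean rate = 829.8 mm / 10176 years ≈ 0.082 mm/yr.
Specimen B: 170.2 mm / 0.082 mm per year = 2075.61 years; at 3 years per growth lamina that is 2075.61 / 3 ≈ 692 growth laminae.

692 growth laminae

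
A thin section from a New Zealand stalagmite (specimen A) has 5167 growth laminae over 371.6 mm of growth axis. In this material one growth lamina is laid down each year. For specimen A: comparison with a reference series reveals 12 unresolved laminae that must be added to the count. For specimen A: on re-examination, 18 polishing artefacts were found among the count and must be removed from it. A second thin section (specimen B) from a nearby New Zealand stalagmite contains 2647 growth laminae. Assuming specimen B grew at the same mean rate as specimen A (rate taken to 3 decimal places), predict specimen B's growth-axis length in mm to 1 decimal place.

190.6 mm

Specimen A: adjusted count: 5167 − 18 + 12 = 5161 growth laminae.
A: Mean rate = 371.6 mm / 5161 years ≈ 0.072 mm/year.
B's length ≈ 0.072 × 2647 = 190.6 mm.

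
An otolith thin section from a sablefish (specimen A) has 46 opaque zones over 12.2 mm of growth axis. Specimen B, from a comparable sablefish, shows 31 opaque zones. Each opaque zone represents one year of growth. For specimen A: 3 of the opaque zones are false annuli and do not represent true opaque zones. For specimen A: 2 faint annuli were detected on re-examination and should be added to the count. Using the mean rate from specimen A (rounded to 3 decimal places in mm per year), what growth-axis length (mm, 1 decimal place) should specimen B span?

8.4 mm

Specimen A: after corrections the count is 46 − 3 + 2 = 45 opaque zones.
A: Extension rate ≈ 12.2 / 45 = 0.271 mm/year.
For B, 0.271 mm/year × 31 years = 8.4 mm.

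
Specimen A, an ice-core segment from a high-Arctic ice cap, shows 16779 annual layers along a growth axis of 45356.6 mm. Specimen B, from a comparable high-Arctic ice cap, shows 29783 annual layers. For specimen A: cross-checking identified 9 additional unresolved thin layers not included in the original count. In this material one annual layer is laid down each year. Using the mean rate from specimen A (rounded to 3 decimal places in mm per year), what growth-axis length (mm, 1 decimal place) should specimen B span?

80473.7 mm

Specimen A: after corrections the count is 16779 + 9 = 16788 annual layers.
A: Mean rate = 45356.6 mm / 16788 years ≈ 2.702 mm/year.
B's length ≈ 2.702 × 29783 = 80473.7 mm.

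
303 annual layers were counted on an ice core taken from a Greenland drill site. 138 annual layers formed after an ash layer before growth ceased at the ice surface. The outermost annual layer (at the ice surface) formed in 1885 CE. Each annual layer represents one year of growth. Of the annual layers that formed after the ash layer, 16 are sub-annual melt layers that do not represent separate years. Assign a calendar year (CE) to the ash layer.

138 annual layers post-date the ash layer.
138 − 16 false = 122 true annual layers after the ash layer.
Counting back 122 years from 1885 CE places the ash layer in 1885 − 122 = 1763 CE.

1763 CE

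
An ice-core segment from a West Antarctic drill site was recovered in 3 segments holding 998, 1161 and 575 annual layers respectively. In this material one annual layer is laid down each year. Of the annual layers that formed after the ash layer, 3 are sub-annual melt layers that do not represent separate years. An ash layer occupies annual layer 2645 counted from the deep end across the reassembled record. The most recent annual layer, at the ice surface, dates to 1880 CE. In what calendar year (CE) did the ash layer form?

Total annual layers = 998 + 1161 + 575 = 2734.
2734 − 2645 = 89 annual layers lie beyond the ash layer toward the ice surface.
Excluding 3 false annual layers: 89 − 3 = 86.
The annual layer at the ice surface is 1880 CE, so the ash layer dates to 1880 − 86 = 1794 CE.

1794 CE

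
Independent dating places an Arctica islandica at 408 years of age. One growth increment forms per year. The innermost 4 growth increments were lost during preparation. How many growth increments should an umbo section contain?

404 growth increments

One growth increment per year gives 408 growth increments over 408 years.
Subtracting the 4 growth increments not captured gives 408 − 4 = 404 growth increments in the record.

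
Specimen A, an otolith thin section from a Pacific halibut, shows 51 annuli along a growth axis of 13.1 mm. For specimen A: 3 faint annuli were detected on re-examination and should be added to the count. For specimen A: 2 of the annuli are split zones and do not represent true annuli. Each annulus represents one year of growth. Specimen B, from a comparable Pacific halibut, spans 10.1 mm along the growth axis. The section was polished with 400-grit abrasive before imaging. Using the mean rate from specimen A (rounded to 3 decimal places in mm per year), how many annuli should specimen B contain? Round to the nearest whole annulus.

40 annuli

Specimen A: after corrections the count is 51 − 2 + 3 = 52 annuli.
A: Extension rate ≈ 13.1 / 52 = 0.252 mm per year.
Specimen B: 10.1 mm / 0.252 mm per year = 40.08 years ≈ 40 annuli.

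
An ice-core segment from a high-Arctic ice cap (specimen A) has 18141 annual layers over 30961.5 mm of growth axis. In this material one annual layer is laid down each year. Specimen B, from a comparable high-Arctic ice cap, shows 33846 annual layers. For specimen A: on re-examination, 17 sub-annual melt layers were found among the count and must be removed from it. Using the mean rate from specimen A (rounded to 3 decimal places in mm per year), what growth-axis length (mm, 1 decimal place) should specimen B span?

Specimen A: true annual layer count = 18141 − 17 = 18124.
A: Mean rate = 30961.5 mm / 18124 years ≈ 1.708 mm per year.
For B, 1.708 mm/year × 33846 years = 57809.0 mm.

57809.0 mm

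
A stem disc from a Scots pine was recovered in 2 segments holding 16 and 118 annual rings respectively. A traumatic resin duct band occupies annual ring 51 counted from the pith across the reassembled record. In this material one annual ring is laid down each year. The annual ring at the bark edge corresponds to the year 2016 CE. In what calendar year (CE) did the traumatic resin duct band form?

1933 CE

Total annual rings = 16 + 118 = 134.
Between annual ring 51 and the bark edge there are 134 − 51 = 83 annual rings.
2016 − 83 = 1933 CE.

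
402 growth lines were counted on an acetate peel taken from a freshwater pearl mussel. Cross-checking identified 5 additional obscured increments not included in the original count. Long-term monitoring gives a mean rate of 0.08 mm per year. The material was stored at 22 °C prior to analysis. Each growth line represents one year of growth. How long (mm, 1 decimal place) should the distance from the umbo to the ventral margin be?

True growth line count = 402 + 5 = 407.
Length ≈ 0.08 × 407 = 32.6 mm.

32.6 mm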